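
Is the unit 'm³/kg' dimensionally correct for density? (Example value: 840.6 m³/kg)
No

density has SI base units: kg / m^3
m³/kg does NOT reduce to kg / m^3; a valid unit for density would be e.g. kg/m³.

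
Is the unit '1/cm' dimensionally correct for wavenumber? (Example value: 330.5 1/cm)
Yes

wavenumber has SI base units: 1 / m
1/cm reduces to the same SI base units, so it is a valid unit for wavenumber.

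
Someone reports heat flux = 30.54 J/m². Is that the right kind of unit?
No

heat flux has SI base units: kg / s^3
J/m² does NOT reduce to kg / s^3; a valid unit for heat flux would be e.g. W/m².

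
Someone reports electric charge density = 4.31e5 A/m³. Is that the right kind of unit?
No

electric charge density has SI base units: A * s / m^3
A/m³ does NOT reduce to A * s / m^3; a valid unit for electric charge density would be e.g. C/m³.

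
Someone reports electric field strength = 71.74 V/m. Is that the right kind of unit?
Yes

electric field strength has SI base units: kg * m / (A * s^3)
V/m reduces to the same SI base units, so it is a valid unit for electric field strength.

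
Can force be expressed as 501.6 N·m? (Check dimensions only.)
No

force has SI base units: kg * m / s^2
N·m does NOT reduce to kg * m / s^2; a valid unit for force would be e.g. N.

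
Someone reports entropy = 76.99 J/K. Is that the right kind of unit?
Yes

entropy has SI base units: kg * m^2 / (s^2 * K)
J/K reduces to the same SI base units, so it is a valid unit for entropy.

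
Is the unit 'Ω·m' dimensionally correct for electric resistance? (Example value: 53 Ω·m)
No

electric resistance has SI base units: kg * m^2 / (A^2 * s^3)
Ω·m does NOT reduce to kg * m^2 / (A^2 * s^3); a valid unit for electric resistance would be e.g. Ω.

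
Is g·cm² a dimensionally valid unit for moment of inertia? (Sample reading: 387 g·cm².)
Yes

moment of inertia has SI base units: kg * m^2
g·cm² reduces to the same SI base units, so it is a valid unit for moment of inertia.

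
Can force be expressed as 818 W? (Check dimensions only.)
No

force has SI base units: kg * m / s^2
W does NOT reduce to kg * m / s^2; a valid unit for force would be e.g. N.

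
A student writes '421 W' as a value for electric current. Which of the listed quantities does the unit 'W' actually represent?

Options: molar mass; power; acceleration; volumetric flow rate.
power

electric current should have units dimensionally equivalent to A (e.g. A).
The given unit 'W' reduces to kg * m^2 / s^3. Of the listed options, that is the dimensionality of power.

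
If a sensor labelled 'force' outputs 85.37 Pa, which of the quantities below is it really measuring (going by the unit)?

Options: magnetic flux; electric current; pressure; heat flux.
pressure

force should have units dimensionally equivalent to kg * m / s^2 (e.g. N).
The given unit 'Pa' reduces to kg / (m * s^2). Of the listed options, that is the dimensionality of pressure.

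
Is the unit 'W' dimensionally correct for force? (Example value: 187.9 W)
No

force has SI base units: kg * m / s^2
W does NOT reduce to kg * m / s^2; a valid unit for force would be e.g. N.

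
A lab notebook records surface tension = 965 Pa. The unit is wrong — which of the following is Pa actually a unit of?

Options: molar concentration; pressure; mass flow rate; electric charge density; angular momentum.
pressure

surface tension should have units dimensionally equivalent to kg / s^2 (e.g. N/m).
The given unit 'Pa' reduces to kg / (m * s^2). Of the listed options, that is the dimensionality of pressure.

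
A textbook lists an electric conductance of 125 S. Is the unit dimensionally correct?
Yes

electric conductance has SI base units: A^2 * s^3 / (kg * m^2)
S reduces to the same SI base units, so it is a valid unit for electric conductance.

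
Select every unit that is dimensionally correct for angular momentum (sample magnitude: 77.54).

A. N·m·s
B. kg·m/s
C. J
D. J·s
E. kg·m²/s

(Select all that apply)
A, D, E

angular momentum has SI base units: kg * m^2 / s

Checking each option against kg * m^2 / s:
  A. N·m·s: ✓ matches
  B. kg·m/s: ✗ does not match
  C. J: ✗ does not match
  D. J·s: ✓ matches
  E. kg·m²/s: ✓ matches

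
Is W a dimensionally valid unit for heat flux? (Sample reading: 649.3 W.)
No

heat flux has SI base units: kg / s^3
W does NOT reduce to kg / s^3; a valid unit for heat flux would be e.g. W/m².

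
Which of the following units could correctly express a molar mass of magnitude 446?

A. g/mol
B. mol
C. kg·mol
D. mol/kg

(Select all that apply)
A

molar mass has SI base units: kg / mol

Checking each option against kg / mol:
  A. g/mol: ✓ matches
  B. mol: ✗ does not match
  C. kg·mol: ✗ does not match
  D. mol/kg: ✗ does not match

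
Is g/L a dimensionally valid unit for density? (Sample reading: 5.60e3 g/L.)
Yes

density has SI base units: kg / m^3
g/L reduces to the same SI base units, so it is a valid unit for density.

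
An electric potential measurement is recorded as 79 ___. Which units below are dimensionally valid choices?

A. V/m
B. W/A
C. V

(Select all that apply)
B, C

electric potential has SI base units: kg * m^2 / (A * s^3)

Checking each option against kg * m^2 / (A * s^3):
  A. V/m: ✗ does not match
  B. W/A: ✓ matches
  C. V: ✓ matches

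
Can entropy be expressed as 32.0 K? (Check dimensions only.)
No

entropy has SI base units: kg * m^2 / (s^2 * K)
K does NOT reduce to kg * m^2 / (s^2 * K); a valid unit for entropy would be e.g. J/K.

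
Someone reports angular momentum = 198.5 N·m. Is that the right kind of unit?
No

angular momentum has SI base units: kg * m^2 / s
N·m does NOT reduce to kg * m^2 / s; a valid unit for angular momentum would be e.g. kg·m²/s.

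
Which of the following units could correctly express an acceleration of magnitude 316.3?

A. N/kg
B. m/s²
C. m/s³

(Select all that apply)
A, B

acceleration has SI base units: m / s^2

Checking each option against m / s^2:
  A. N/kg: ✓ matches
  B. m/s²: ✓ matches
  C. m/s³: ✗ does not match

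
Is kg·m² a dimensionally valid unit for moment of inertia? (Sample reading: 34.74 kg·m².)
Yes

moment of inertia has SI base units: kg * m^2
kg·m² reduces to the same SI base units, so it is a valid unit for moment of inertia.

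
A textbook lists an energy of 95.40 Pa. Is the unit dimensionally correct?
No

energy has SI base units: kg * m^2 / s^2
Pa does NOT reduce to kg * m^2 / s^2; a valid unit for energy would be e.g. J.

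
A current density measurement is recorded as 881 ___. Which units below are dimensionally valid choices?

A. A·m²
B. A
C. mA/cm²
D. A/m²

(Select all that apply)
C, D

current density has SI base units: A / m^2

Checking each option against A / m^2:
  A. A·m²: ✗ does not match
  B. A: ✗ does not match
  C. mA/cm²: ✓ matches
  D. A/m²: ✓ matches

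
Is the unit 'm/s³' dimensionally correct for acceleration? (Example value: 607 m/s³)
No

acceleration has SI base units: m / s^2
m/s³ does NOT reduce to m / s^2; a valid unit for acceleration would be e.g. m/s².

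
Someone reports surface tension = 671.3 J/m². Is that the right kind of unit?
Yes

surface tension has SI base units: kg / s^2
J/m² reduces to the same SI base units, so it is a valid unit for surface tension.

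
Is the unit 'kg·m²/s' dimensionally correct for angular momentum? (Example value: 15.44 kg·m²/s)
Yes

angular momentum has SI base units: kg * m^2 / s
kg·m²/s reduces to the same SI base units, so it is a valid unit for angular momentum.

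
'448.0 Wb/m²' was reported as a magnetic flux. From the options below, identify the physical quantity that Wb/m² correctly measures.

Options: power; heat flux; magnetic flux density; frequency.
magnetic flux density

magnetic flux should have units dimensionally equivalent to kg * m^2 / (A * s^2) (e.g. Wb).
The given unit 'Wb/m²' reduces to kg / (A * s^2). Of the listed options, that is the dimensionality of magnetic flux density.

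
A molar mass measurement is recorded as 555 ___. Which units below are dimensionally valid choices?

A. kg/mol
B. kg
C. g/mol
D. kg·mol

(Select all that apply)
A, C

molar mass has SI base units: kg / mol

Checking each option against kg / mol:
  A. kg/mol: ✓ matches
  B. kg: ✗ does not match
  C. g/mol: ✓ matches
  D. kg·mol: ✗ does not match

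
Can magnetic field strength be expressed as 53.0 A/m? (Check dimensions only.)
Yes

magnetic field strength has SI base units: A / m
A/m reduces to the same SI base units, so it is a valid unit for magnetic field strength.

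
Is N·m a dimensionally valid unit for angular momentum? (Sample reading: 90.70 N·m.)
No

angular momentum has SI base units: kg * m^2 / s
N·m does NOT reduce to kg * m^2 / s; a valid unit for angular momentum would be e.g. kg·m²/s.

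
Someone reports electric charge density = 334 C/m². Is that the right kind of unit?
No

electric charge density has SI base units: A * s / m^3
C/m² does NOT reduce to A * s / m^3; a valid unit for electric charge density would be e.g. C/m³.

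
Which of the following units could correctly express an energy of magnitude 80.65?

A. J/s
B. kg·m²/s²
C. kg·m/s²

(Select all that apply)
B

energy has SI base units: kg * m^2 / s^2

Checking each option against kg * m^2 / s^2:
  A. J/s: ✗ does not match
  B. kg·m²/s²: ✓ matches
  C. kg·m/s²: ✗ does not match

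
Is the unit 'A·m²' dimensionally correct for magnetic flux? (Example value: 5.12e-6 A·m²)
No

magnetic flux has SI base units: kg * m^2 / (A * s^2)
A·m² does NOT reduce to kg * m^2 / (A * s^2); a valid unit for magnetic flux would be e.g. Wb.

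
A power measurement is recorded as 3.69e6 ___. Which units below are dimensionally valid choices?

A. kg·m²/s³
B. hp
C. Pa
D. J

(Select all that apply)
A, B

power has SI base units: kg * m^2 / s^3

Checking each option against kg * m^2 / s^3:
  A. kg·m²/s³: ✓ matches
  B. hp: ✓ matches
  C. Pa: ✗ does not match
  D. J: ✗ does not match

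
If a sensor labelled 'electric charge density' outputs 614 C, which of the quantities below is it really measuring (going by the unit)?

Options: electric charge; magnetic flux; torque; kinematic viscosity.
electric charge

electric charge density should have units dimensionally equivalent to A * s / m^3 (e.g. C/m³).
The given unit 'C' reduces to A * s. Of the listed options, that is the dimensionality of electric charge.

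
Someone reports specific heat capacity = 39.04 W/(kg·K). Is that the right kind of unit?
No

specific heat capacity has SI base units: m^2 / (s^2 * K)
W/(kg·K) does NOT reduce to m^2 / (s^2 * K); a valid unit for specific heat capacity would be e.g. J/(kg·K).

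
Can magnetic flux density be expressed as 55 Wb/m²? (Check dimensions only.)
Yes

magnetic flux density has SI base units: kg / (A * s^2)
Wb/m² reduces to the same SI base units, so it is a valid unit for magnetic flux density.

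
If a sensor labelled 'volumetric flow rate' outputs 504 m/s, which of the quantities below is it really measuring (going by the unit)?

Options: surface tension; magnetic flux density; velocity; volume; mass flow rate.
velocity

volumetric flow rate should have units dimensionally equivalent to m^3 / s (e.g. m³/s).
The given unit 'm/s' reduces to m / s. Of the listed options, that is the dimensionality of velocity.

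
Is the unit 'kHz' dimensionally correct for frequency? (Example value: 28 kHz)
Yes

frequency has SI base units: 1 / s
kHz reduces to the same SI base units, so it is a valid unit for frequency.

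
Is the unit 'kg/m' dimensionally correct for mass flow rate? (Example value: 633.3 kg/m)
No

mass flow rate has SI base units: kg / s
kg/m does NOT reduce to kg / s; a valid unit for mass flow rate would be e.g. kg/s.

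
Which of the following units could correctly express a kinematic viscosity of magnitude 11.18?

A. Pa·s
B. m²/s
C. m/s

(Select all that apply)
B

kinematic viscosity has SI base units: m^2 / s

Checking each option against m^2 / s:
  A. Pa·s: ✗ does not match
  B. m²/s: ✓ matches
  C. m/s: ✗ does not match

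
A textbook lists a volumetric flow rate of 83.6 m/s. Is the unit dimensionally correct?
No

volumetric flow rate has SI base units: m^3 / s
m/s does NOT reduce to m^3 / s; a valid unit for volumetric flow rate would be e.g. m³/s.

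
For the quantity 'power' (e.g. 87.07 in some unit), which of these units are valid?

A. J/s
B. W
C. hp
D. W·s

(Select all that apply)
A, B, C

power has SI base units: kg * m^2 / s^3

Checking each option against kg * m^2 / s^3:
  A. J/s: ✓ matches
  B. W: ✓ matches
  C. hp: ✓ matches
  D. W·s: ✗ does not match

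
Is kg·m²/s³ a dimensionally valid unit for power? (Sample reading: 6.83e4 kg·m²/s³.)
Yes

power has SI base units: kg * m^2 / s^3
kg·m²/s³ reduces to the same SI base units, so it is a valid unit for power.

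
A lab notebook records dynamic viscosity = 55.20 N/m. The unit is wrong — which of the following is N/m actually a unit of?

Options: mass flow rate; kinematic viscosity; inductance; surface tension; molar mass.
surface tension

dynamic viscosity should have units dimensionally equivalent to kg / (m * s) (e.g. Pa·s).
The given unit 'N/m' reduces to kg / s^2. Of the listed options, that is the dimensionality of surface tension.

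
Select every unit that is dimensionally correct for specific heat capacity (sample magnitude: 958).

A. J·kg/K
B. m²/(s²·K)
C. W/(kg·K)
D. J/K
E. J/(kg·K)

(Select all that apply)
B, E

specific heat capacity has SI base units: m^2 / (s^2 * K)

Checking each option against m^2 / (s^2 * K):
  A. J·kg/K: ✗ does not match
  B. m²/(s²·K): ✓ matches
  C. W/(kg·K): ✗ does not match
  D. J/K: ✗ does not match
  E. J/(kg·K): ✓ matches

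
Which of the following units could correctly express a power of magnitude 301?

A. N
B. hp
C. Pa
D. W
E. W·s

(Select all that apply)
B, D

power has SI base units: kg * m^2 / s^3

Checking each option against kg * m^2 / s^3:
  A. N: ✗ does not match
  B. hp: ✓ matches
  C. Pa: ✗ does not match
  D. W: ✓ matches
  E. W·s: ✗ does not match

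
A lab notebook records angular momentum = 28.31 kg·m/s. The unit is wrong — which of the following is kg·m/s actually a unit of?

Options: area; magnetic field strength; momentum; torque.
momentum

angular momentum should have units dimensionally equivalent to kg * m^2 / s (e.g. kg·m²/s).
The given unit 'kg·m/s' reduces to kg * m / s. Of the listed options, that is the dimensionality of momentum.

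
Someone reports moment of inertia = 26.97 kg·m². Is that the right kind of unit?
Yes

moment of inertia has SI base units: kg * m^2
kg·m² reduces to the same SI base units, so it is a valid unit for moment of inertia.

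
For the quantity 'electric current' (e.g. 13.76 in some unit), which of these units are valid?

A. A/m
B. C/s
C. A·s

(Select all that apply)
B

electric current has SI base units: A

Checking each option against A:
  A. A/m: ✗ does not match
  B. C/s: ✓ matches
  C. A·s: ✗ does not match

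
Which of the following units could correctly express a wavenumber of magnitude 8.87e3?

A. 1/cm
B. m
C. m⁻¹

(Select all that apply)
A, C

wavenumber has SI base units: 1 / m

Checking each option against 1 / m:
  A. 1/cm: ✓ matches
  B. m: ✗ does not match
  C. m⁻¹: ✓ matches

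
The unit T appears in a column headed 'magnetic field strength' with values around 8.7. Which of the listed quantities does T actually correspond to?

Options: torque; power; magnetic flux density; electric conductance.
magnetic flux density

magnetic field strength should have units dimensionally equivalent to A / m (e.g. A/m).
The given unit 'T' reduces to kg / (A * s^2). Of the listed options, that is the dimensionality of magnetic flux density.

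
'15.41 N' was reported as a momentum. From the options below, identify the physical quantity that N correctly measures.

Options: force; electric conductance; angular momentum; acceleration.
force

momentum should have units dimensionally equivalent to kg * m / s (e.g. kg·m/s).
The given unit 'N' reduces to kg * m / s^2. Of the listed options, that is the dimensionality of force.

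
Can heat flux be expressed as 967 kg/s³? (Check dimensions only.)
Yes

heat flux has SI base units: kg / s^3
kg/s³ reduces to the same SI base units, so it is a valid unit for heat flux.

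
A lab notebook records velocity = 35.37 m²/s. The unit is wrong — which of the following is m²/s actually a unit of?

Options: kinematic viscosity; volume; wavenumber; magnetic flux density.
kinematic viscosity

velocity should have units dimensionally equivalent to m / s (e.g. m/s).
The given unit 'm²/s' reduces to m^2 / s. Of the listed options, that is the dimensionality of kinematic viscosity.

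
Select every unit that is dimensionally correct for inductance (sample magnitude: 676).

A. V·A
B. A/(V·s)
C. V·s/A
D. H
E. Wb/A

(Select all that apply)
C, D, E

inductance has SI base units: kg * m^2 / (A^2 * s^2)

Checking each option against kg * m^2 / (A^2 * s^2):
  A. V·A: ✗ does not match
  B. A/(V·s): ✗ does not match
  C. V·s/A: ✓ matches
  D. H: ✓ matches
  E. Wb/A: ✓ matches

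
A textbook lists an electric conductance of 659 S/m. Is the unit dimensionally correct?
No

electric conductance has SI base units: A^2 * s^3 / (kg * m^2)
S/m does NOT reduce to A^2 * s^3 / (kg * m^2); a valid unit for electric conductance would be e.g. S.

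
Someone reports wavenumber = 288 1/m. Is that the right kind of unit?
Yes

wavenumber has SI base units: 1 / m
1/m reduces to the same SI base units, so it is a valid unit for wavenumber.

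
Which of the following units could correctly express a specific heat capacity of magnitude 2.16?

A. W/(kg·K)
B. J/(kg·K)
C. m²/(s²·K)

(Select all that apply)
B, C

specific heat capacity has SI base units: m^2 / (s^2 * K)

Checking each option against m^2 / (s^2 * K):
  A. W/(kg·K): ✗ does not match
  B. J/(kg·K): ✓ matches
  C. m²/(s²·K): ✓ matches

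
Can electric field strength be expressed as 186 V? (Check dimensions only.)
No

electric field strength has SI base units: kg * m / (A * s^3)
V does NOT reduce to kg * m / (A * s^3); a valid unit for electric field strength would be e.g. V/m.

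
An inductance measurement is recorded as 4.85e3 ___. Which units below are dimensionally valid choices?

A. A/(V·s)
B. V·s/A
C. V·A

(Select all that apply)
B

inductance has SI base units: kg * m^2 / (A^2 * s^2)

Checking each option against kg * m^2 / (A^2 * s^2):
  A. A/(V·s): ✗ does not match
  B. V·s/A: ✓ matches
  C. V·A: ✗ does not match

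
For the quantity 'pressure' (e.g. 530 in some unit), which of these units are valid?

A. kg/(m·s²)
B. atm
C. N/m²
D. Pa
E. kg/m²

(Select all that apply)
A, B, C, D

pressure has SI base units: kg / (m * s^2)

Checking each option against kg / (m * s^2):
  A. kg/(m·s²): ✓ matches
  B. atm: ✓ matches
  C. N/m²: ✓ matches
  D. Pa: ✓ matches
  E. kg/m²: ✗ does not match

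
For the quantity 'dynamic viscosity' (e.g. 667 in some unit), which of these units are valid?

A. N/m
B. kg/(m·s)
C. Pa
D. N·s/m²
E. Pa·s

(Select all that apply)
B, D, E

dynamic viscosity has SI base units: kg / (m * s)

Checking each option against kg / (m * s):
  A. N/m: ✗ does not match
  B. kg/(m·s): ✓ matches
  C. Pa: ✗ does not match
  D. N·s/m²: ✓ matches
  E. Pa·s: ✓ matches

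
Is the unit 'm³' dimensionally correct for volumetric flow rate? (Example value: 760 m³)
No

volumetric flow rate has SI base units: m^3 / s
m³ does NOT reduce to m^3 / s; a valid unit for volumetric flow rate would be e.g. m³/s.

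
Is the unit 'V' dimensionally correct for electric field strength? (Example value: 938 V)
No

electric field strength has SI base units: kg * m / (A * s^3)
V does NOT reduce to kg * m / (A * s^3); a valid unit for electric field strength would be e.g. V/m.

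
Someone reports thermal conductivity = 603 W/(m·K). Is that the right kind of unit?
Yes

thermal conductivity has SI base units: kg * m / (s^3 * K)
W/(m·K) reduces to the same SI base units, so it is a valid unit for thermal conductivity.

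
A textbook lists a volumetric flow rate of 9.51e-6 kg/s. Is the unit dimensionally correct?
No

volumetric flow rate has SI base units: m^3 / s
kg/s does NOT reduce to m^3 / s; a valid unit for volumetric flow rate would be e.g. m³/s.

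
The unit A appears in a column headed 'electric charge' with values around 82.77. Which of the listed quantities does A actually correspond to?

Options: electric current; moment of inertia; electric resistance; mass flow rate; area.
electric current

electric charge should have units dimensionally equivalent to A * s (e.g. C).
The given unit 'A' reduces to A. Of the listed options, that is the dimensionality of electric current.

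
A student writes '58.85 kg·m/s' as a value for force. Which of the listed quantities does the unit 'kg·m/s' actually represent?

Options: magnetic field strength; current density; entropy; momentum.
momentum

force should have units dimensionally equivalent to kg * m / s^2 (e.g. N).
The given unit 'kg·m/s' reduces to kg * m / s. Of the listed options, that is the dimensionality of momentum.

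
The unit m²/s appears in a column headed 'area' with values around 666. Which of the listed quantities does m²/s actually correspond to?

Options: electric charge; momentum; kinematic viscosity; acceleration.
kinematic viscosity

area should have units dimensionally equivalent to m^2 (e.g. m²).
The given unit 'm²/s' reduces to m^2 / s. Of the listed options, that is the dimensionality of kinematic viscosity.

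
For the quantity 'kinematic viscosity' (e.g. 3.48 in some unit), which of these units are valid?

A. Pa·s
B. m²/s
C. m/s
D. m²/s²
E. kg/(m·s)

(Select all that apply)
B

kinematic viscosity has SI base units: m^2 / s

Checking each option against m^2 / s:
  A. Pa·s: ✗ does not match
  B. m²/s: ✓ matches
  C. m/s: ✗ does not match
  D. m²/s²: ✗ does not match
  E. kg/(m·s): ✗ does not match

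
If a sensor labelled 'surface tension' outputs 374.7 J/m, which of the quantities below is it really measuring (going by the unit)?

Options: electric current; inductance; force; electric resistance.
force

surface tension should have units dimensionally equivalent to kg / s^2 (e.g. N/m).
The given unit 'J/m' reduces to kg * m / s^2. Of the listed options, that is the dimensionality of force.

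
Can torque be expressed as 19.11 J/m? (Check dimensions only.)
No

torque has SI base units: kg * m^2 / s^2
J/m does NOT reduce to kg * m^2 / s^2; a valid unit for torque would be e.g. N·m.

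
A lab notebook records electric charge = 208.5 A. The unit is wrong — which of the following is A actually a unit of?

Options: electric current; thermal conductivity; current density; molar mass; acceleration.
electric current

electric charge should have units dimensionally equivalent to A * s (e.g. C).
The given unit 'A' reduces to A. Of the listed options, that is the dimensionality of electric current.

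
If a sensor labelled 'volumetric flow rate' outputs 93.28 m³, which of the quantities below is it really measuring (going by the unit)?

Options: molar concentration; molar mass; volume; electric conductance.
volume

volumetric flow rate should have units dimensionally equivalent to m^3 / s (e.g. m³/s).
The given unit 'm³' reduces to m^3. Of the listed options, that is the dimensionality of volume.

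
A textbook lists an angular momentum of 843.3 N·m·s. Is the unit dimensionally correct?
Yes

angular momentum has SI base units: kg * m^2 / s
N·m·s reduces to the same SI base units, so it is a valid unit for angular momentum.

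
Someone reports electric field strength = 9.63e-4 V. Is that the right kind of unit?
No

electric field strength has SI base units: kg * m / (A * s^3)
V does NOT reduce to kg * m / (A * s^3); a valid unit for electric field strength would be e.g. V/m.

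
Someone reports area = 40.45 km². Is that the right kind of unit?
Yes

area has SI base units: m^2
km² reduces to the same SI base units, so it is a valid unit for area.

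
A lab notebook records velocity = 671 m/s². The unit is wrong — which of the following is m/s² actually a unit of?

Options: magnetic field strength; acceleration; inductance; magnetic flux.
acceleration

velocity should have units dimensionally equivalent to m / s (e.g. m/s).
The given unit 'm/s²' reduces to m / s^2. Of the listed options, that is the dimensionality of acceleration.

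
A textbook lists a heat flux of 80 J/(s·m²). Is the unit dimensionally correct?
Yes

heat flux has SI base units: kg / s^3
J/(s·m²) reduces to the same SI base units, so it is a valid unit for heat flux.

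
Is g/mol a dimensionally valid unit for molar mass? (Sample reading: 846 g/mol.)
Yes

molar mass has SI base units: kg / mol
g/mol reduces to the same SI base units, so it is a valid unit for molar mass.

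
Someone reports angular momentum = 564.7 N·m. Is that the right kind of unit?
No

angular momentum has SI base units: kg * m^2 / s
N·m does NOT reduce to kg * m^2 / s; a valid unit for angular momentum would be e.g. kg·m²/s.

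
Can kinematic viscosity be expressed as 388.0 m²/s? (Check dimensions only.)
Yes

kinematic viscosity has SI base units: m^2 / s
m²/s reduces to the same SI base units, so it is a valid unit for kinematic viscosity.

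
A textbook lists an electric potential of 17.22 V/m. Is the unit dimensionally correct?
No

electric potential has SI base units: kg * m^2 / (A * s^3)
V/m does NOT reduce to kg * m^2 / (A * s^3); a valid unit for electric potential would be e.g. V.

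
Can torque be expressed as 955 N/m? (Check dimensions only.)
No

torque has SI base units: kg * m^2 / s^2
N/m does NOT reduce to kg * m^2 / s^2; a valid unit for torque would be e.g. N·m.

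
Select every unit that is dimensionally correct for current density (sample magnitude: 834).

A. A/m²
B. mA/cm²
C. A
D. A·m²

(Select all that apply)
A, B

current density has SI base units: A / m^2

Checking each option against A / m^2:
  A. A/m²: ✓ matches
  B. mA/cm²: ✓ matches
  C. A: ✗ does not match
  D. A·m²: ✗ does not match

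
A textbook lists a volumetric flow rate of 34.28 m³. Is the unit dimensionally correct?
No

volumetric flow rate has SI base units: m^3 / s
m³ does NOT reduce to m^3 / s; a valid unit for volumetric flow rate would be e.g. m³/s.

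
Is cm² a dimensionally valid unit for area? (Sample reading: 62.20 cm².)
Yes

area has SI base units: m^2
cm² reduces to the same SI base units, so it is a valid unit for area.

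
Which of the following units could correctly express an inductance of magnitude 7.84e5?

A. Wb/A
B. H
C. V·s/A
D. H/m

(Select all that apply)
A, B, C

inductance has SI base units: kg * m^2 / (A^2 * s^2)

Checking each option against kg * m^2 / (A^2 * s^2):
  A. Wb/A: ✓ matches
  B. H: ✓ matches
  C. V·s/A: ✓ matches
  D. H/m: ✗ does not match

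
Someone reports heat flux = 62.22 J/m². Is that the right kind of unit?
No

heat flux has SI base units: kg / s^3
J/m² does NOT reduce to kg / s^3; a valid unit for heat flux would be e.g. W/m².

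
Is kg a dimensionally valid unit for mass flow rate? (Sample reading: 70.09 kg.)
No

mass flow rate has SI base units: kg / s
kg does NOT reduce to kg / s; a valid unit for mass flow rate would be e.g. kg/s.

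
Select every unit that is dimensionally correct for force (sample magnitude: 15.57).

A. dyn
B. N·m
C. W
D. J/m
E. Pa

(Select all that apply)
A, D

force has SI base units: kg * m / s^2

Checking each option against kg * m / s^2:
  A. dyn: ✓ matches
  B. N·m: ✗ does not match
  C. W: ✗ does not match
  D. J/m: ✓ matches
  E. Pa: ✗ does not match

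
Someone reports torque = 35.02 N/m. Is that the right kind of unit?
No

torque has SI base units: kg * m^2 / s^2
N/m does NOT reduce to kg * m^2 / s^2; a valid unit for torque would be e.g. N·m.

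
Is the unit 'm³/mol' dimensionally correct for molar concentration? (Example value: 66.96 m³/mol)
No

molar concentration has SI base units: mol / m^3
m³/mol does NOT reduce to mol / m^3; a valid unit for molar concentration would be e.g. mol/m³.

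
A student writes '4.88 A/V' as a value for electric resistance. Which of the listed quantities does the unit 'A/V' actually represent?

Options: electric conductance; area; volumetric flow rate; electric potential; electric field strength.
electric conductance

electric resistance should have units dimensionally equivalent to kg * m^2 / (A^2 * s^3) (e.g. Ω).
The given unit 'A/V' reduces to A^2 * s^3 / (kg * m^2). Of the listed options, that is the dimensionality of electric conductance.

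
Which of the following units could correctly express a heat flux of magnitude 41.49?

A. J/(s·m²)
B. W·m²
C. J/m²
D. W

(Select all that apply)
A

heat flux has SI base units: kg / s^3

Checking each option against kg / s^3:
  A. J/(s·m²): ✓ matches
  B. W·m²: ✗ does not match
  C. J/m²: ✗ does not match
  D. W: ✗ does not match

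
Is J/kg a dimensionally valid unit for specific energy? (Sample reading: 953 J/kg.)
Yes

specific energy has SI base units: m^2 / s^2
J/kg reduces to the same SI base units, so it is a valid unit for specific energy.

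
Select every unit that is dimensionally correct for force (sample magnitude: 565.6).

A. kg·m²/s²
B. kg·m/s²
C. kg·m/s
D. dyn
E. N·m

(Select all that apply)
B, D

force has SI base units: kg * m / s^2

Checking each option against kg * m / s^2:
  A. kg·m²/s²: ✗ does not match
  B. kg·m/s²: ✓ matches
  C. kg·m/s: ✗ does not match
  D. dyn: ✓ matches
  E. N·m: ✗ does not match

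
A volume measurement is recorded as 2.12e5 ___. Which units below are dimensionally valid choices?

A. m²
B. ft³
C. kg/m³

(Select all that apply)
B

volume has SI base units: m^3

Checking each option against m^3:
  A. m²: ✗ does not match
  B. ft³: ✓ matches
  C. kg/m³: ✗ does not match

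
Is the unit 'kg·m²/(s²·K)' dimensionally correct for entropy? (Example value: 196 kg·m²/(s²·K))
Yes

entropy has SI base units: kg * m^2 / (s^2 * K)
kg·m²/(s²·K) reduces to the same SI base units, so it is a valid unit for entropy.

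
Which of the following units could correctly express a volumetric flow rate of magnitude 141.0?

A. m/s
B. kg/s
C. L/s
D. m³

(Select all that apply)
C

volumetric flow rate has SI base units: m^3 / s

Checking each option against m^3 / s:
  A. m/s: ✗ does not match
  B. kg/s: ✗ does not match
  C. L/s: ✓ matches
  D. m³: ✗ does not match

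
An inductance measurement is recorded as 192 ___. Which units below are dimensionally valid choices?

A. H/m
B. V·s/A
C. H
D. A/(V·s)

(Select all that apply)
B, C

inductance has SI base units: kg * m^2 / (A^2 * s^2)

Checking each option against kg * m^2 / (A^2 * s^2):
  A. H/m: ✗ does not match
  B. V·s/A: ✓ matches
  C. H: ✓ matches
  D. A/(V·s): ✗ does not match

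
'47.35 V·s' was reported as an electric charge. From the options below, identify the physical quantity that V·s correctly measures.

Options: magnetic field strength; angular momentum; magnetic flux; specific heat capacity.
magnetic flux

electric charge should have units dimensionally equivalent to A * s (e.g. C).
The given unit 'V·s' reduces to kg * m^2 / (A * s^2). Of the listed options, that is the dimensionality of magnetic flux.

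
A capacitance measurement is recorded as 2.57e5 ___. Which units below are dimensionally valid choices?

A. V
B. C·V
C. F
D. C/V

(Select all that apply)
C, D

capacitance has SI base units: A^2 * s^4 / (kg * m^2)

Checking each option against A^2 * s^4 / (kg * m^2):
  A. V: ✗ does not match
  B. C·V: ✗ does not match
  C. F: ✓ matches
  D. C/V: ✓ matches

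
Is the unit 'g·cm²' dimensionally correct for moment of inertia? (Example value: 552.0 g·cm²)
Yes

moment of inertia has SI base units: kg * m^2
g·cm² reduces to the same SI base units, so it is a valid unit for moment of inertia.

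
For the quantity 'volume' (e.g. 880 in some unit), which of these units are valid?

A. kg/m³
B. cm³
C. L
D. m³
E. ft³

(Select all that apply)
B, C, D, E

volume has SI base units: m^3

Checking each option against m^3:
  A. kg/m³: ✗ does not match
  B. cm³: ✓ matches
  C. L: ✓ matches
  D. m³: ✓ matches
  E. ft³: ✓ matches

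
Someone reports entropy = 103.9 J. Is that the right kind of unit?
No

entropy has SI base units: kg * m^2 / (s^2 * K)
J does NOT reduce to kg * m^2 / (s^2 * K); a valid unit for entropy would be e.g. J/K.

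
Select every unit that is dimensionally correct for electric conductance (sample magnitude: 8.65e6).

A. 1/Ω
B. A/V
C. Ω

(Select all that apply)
A, B

electric conductance has SI base units: A^2 * s^3 / (kg * m^2)

Checking each option against A^2 * s^3 / (kg * m^2):
  A. 1/Ω: ✓ matches
  B. A/V: ✓ matches
  C. Ω: ✗ does not match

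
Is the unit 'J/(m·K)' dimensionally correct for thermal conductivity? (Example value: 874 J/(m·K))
No

thermal conductivity has SI base units: kg * m / (s^3 * K)
J/(m·K) does NOT reduce to kg * m / (s^3 * K); a valid unit for thermal conductivity would be e.g. W/(m·K).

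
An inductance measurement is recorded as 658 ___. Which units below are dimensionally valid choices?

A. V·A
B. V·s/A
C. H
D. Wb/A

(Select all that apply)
B, C, D

inductance has SI base units: kg * m^2 / (A^2 * s^2)

Checking each option against kg * m^2 / (A^2 * s^2):
  A. V·A: ✗ does not match
  B. V·s/A: ✓ matches
  C. H: ✓ matches
  D. Wb/A: ✓ matches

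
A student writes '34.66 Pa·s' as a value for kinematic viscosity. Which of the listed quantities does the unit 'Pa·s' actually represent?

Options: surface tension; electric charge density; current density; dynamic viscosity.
dynamic viscosity

kinematic viscosity should have units dimensionally equivalent to m^2 / s (e.g. m²/s).
The given unit 'Pa·s' reduces to kg / (m * s). Of the listed options, that is the dimensionality of dynamic viscosity.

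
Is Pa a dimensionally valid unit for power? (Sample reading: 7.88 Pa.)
No

power has SI base units: kg * m^2 / s^3
Pa does NOT reduce to kg * m^2 / s^3; a valid unit for power would be e.g. W.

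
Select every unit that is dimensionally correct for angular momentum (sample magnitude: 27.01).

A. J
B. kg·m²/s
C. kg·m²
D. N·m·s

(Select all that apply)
B, D

angular momentum has SI base units: kg * m^2 / s

Checking each option against kg * m^2 / s:
  A. J: ✗ does not match
  B. kg·m²/s: ✓ matches
  C. kg·m²: ✗ does not match
  D. N·m·s: ✓ matches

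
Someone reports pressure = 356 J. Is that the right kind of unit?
No

pressure has SI base units: kg / (m * s^2)
J does NOT reduce to kg / (m * s^2); a valid unit for pressure would be e.g. Pa.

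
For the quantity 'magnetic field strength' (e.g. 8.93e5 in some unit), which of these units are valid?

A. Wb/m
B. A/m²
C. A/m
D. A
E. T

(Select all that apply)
C

magnetic field strength has SI base units: A / m

Checking each option against A / m:
  A. Wb/m: ✗ does not match
  B. A/m²: ✗ does not match
  C. A/m: ✓ matches
  D. A: ✗ does not match
  E. T: ✗ does not match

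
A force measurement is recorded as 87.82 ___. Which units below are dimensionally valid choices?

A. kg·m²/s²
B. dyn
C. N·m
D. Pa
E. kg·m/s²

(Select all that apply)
B, E

force has SI base units: kg * m / s^2

Checking each option against kg * m / s^2:
  A. kg·m²/s²: ✗ does not match
  B. dyn: ✓ matches
  C. N·m: ✗ does not match
  D. Pa: ✗ does not match
  E. kg·m/s²: ✓ matches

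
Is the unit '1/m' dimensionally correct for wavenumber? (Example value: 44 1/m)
Yes

wavenumber has SI base units: 1 / m
1/m reduces to the same SI base units, so it is a valid unit for wavenumber.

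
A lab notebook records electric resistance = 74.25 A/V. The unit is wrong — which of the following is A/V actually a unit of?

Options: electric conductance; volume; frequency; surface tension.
electric conductance

electric resistance should have units dimensionally equivalent to kg * m^2 / (A^2 * s^3) (e.g. Ω).
The given unit 'A/V' reduces to A^2 * s^3 / (kg * m^2). Of the listed options, that is the dimensionality of electric conductance.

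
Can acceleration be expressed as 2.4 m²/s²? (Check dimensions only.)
No

acceleration has SI base units: m / s^2
m²/s² does NOT reduce to m / s^2; a valid unit for acceleration would be e.g. m/s².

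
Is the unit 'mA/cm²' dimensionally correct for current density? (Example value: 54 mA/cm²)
Yes

current density has SI base units: A / m^2
mA/cm² reduces to the same SI base units, so it is a valid unit for current density.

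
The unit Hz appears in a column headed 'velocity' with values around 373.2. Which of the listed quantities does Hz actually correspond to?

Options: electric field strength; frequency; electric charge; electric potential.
frequency

velocity should have units dimensionally equivalent to m / s (e.g. m/s).
The given unit 'Hz' reduces to 1 / s. Of the listed options, that is the dimensionality of frequency.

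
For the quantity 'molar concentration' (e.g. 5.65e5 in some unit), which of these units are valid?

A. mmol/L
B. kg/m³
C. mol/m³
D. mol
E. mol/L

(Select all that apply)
A, C, E

molar concentration has SI base units: mol / m^3

Checking each option against mol / m^3:
  A. mmol/L: ✓ matches
  B. kg/m³: ✗ does not match
  C. mol/m³: ✓ matches
  D. mol: ✗ does not match
  E. mol/L: ✓ matches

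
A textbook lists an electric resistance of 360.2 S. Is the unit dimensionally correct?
No

electric resistance has SI base units: kg * m^2 / (A^2 * s^3)
S does NOT reduce to kg * m^2 / (A^2 * s^3); a valid unit for electric resistance would be e.g. Ω.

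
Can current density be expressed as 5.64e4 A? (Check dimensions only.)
No

current density has SI base units: A / m^2
A does NOT reduce to A / m^2; a valid unit for current density would be e.g. A/m².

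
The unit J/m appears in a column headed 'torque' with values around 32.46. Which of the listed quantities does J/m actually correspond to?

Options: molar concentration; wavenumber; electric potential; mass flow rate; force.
force

torque should have units dimensionally equivalent to kg * m^2 / s^2 (e.g. N·m).
The given unit 'J/m' reduces to kg * m / s^2. Of the listed options, that is the dimensionality of force.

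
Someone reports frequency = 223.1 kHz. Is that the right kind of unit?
Yes

frequency has SI base units: 1 / s
kHz reduces to the same SI base units, so it is a valid unit for frequency.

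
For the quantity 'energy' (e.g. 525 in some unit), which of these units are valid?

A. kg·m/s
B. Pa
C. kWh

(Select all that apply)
C

energy has SI base units: kg * m^2 / s^2

Checking each option against kg * m^2 / s^2:
  A. kg·m/s: ✗ does not match
  B. Pa: ✗ does not match
  C. kWh: ✓ matches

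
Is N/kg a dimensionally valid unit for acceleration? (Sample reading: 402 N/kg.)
Yes

acceleration has SI base units: m / s^2
N/kg reduces to the same SI base units, so it is a valid unit for acceleration.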